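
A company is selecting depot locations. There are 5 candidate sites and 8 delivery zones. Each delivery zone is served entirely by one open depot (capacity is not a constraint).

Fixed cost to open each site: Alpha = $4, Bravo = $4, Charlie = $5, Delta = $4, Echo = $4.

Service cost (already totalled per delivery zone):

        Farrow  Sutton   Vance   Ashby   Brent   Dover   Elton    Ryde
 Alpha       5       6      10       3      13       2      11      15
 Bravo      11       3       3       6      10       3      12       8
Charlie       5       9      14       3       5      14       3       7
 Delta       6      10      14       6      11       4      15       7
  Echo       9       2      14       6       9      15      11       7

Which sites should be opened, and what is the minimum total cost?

For any fixed open set, each delivery zone goes to its cheapest open site; total = fixed + service.
{Bravo, Charlie}: Farrow→Charlie 5, Sutton→Bravo 3, Vance→Bravo 3, Ashby→Charlie 3, Brent→Charlie 5, Dover→Bravo 3, Elton→Charlie 3, Ryde→Charlie 7. Service 32; fixed 9; total 41.
{Alpha, Bravo, Charlie}: service 31 + fixed 13 = 44
{Bravo, Charlie, Echo}: service 31 + fixed 13 = 44
{Alpha, Bravo, Charlie, Delta, Echo}: Farrow→Alpha 5, Sutton→Echo 2, Vance→Bravo 3, Ashby→Alpha 3, Brent→Charlie 5, Dover→Alpha 2, Elton→Charlie 3, Ryde→Charlie 7. Service 30; fixed 21; total 51.
No other subset beats 41.

Open Bravo and Charlie; minimum total cost 41.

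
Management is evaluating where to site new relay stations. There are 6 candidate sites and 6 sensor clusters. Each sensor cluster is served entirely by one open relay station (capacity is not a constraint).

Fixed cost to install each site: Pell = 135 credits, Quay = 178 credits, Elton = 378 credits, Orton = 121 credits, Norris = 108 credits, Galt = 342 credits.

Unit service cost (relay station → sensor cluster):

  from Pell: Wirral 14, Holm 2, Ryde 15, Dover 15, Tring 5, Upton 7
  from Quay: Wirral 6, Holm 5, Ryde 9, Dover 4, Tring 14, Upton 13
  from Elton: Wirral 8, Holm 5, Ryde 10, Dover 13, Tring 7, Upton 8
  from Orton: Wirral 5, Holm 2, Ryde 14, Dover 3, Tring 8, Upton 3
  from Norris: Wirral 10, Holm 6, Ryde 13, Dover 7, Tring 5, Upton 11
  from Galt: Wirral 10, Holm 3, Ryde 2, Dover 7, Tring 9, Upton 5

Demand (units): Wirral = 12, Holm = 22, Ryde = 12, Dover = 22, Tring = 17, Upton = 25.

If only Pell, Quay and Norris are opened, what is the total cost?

Total cost: 993

Each sensor cluster is assigned to its cheapest site among the open ones.
{Pell, Quay, Norris}: Wirral→Quay 6·12=72, Holm→Pell 2·22=44, Ryde→Quay 9·12=108, Dover→Quay 4·22=88, Tring→Pell 5·17=85, Upton→Pell 7·25=175. Service 572; fixed 421; total 993.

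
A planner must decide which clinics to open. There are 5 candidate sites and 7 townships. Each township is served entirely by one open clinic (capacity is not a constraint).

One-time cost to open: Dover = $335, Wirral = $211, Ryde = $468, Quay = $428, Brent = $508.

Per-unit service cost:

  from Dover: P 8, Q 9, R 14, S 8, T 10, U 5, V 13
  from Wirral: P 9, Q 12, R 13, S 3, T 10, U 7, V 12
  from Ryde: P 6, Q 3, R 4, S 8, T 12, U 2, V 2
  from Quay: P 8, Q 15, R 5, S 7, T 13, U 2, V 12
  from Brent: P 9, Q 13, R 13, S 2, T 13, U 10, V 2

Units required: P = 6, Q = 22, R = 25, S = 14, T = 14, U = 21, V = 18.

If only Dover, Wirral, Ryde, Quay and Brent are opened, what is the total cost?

Total cost: 2398

Each township is assigned to its cheapest site among the open ones.
{Dover, Wirral, Ryde, Quay, Brent}: P→Ryde 6·6=36, Q→Ryde 3·22=66, R→Ryde 4·25=100, S→Brent 2·14=28, T→Dover 10·14=140, U→Ryde 2·21=42, V→Ryde 2·18=36. Service 448; fixed 1950; total 2398.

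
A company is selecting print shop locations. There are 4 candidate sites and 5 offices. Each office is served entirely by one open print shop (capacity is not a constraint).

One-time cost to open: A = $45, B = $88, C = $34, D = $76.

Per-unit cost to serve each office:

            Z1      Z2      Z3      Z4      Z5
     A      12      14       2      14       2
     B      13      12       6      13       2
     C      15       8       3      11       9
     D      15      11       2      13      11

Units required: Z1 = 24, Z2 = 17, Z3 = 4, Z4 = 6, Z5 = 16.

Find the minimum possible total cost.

Minimum total cost: 609

For any fixed open set, each office goes to its cheapest open site; total = fixed + service.
{A, C}: Z1→A 12·24=288, Z2→C 8·17=136, Z3→A 2·4=8, Z4→C 11·6=66, Z5→A 2·16=32. Service 530; fixed 79; total 609.
{B, C}: Z1→B 13·24=312, Z2→C 8·17=136, Z3→C 3·4=12, Z4→C 11·6=66, Z5→B 2·16=32. Service 558; fixed 122; total 680.
{A, C, D}: service 530 + fixed 155 = 685
{A, B, C, D}: service 530 + fixed 243 = 773
No other subset beats 609.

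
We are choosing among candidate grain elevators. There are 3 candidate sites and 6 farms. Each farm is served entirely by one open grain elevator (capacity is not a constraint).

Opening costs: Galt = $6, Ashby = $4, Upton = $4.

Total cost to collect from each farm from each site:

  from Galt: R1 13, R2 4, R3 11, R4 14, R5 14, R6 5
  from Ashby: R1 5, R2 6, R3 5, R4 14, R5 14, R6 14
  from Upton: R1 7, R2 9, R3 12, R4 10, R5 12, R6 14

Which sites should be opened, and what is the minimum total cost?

For any fixed open set, each farm goes to its cheapest open site; total = fixed + service.
{Galt, Ashby, Upton}: R1→Ashby 5, R2→Galt 4, R3→Ashby 5, R4→Upton 10, R5→Upton 12, R6→Galt 5. Service 41; fixed 14; total 55.
{Galt, Ashby}: R1→Ashby 5, R2→Galt 4, R3→Ashby 5, R4→Galt 14, R5→Galt 14, R6→Galt 5. Service 47; fixed 10; total 57.
{Galt, Upton}: service 49 + fixed 10 = 59
{Ashby}: service 58 + fixed 4 = 62
(All 7 nonempty subsets were checked; Galt, Ashby and Upton is lowest.)

Open Galt, Ashby and Upton; minimum total cost 55.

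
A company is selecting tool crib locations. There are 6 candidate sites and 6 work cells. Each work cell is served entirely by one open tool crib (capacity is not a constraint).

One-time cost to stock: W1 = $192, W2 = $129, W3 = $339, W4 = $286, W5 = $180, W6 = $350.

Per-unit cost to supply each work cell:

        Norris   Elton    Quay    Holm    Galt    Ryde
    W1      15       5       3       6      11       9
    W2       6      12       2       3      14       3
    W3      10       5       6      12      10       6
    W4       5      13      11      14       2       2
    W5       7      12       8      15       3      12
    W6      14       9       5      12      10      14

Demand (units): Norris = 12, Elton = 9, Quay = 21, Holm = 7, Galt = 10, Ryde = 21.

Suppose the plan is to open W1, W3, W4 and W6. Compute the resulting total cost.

Each work cell is assigned to its cheapest site among the open ones.
{W1, W3, W4, W6}: Norris→W4 5·12=60, Elton→W1 5·9=45, Quay→W1 3·21=63, Holm→W1 6·7=42, Galt→W4 2·10=20, Ryde→W4 2·21=42. Service 272; fixed 1167; total 1439.

Total cost: 1439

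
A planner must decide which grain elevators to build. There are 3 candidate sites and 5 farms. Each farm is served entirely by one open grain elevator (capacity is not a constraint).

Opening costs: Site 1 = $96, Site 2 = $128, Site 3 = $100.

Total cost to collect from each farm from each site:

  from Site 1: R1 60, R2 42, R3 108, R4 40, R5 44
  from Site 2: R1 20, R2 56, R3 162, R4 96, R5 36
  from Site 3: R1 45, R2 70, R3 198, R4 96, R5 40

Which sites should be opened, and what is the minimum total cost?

Open Site 1 only; minimum total cost 390.

For any fixed open set, each farm goes to its cheapest open site; total = fixed + service.
{Site 1}: R1→Site 1 60, R2→Site 1 42, R3→Site 1 108, R4→Site 1 40, R5→Site 1 44. Service 294; fixed 96; total 390.
{Site 1, Site 2}: R1→Site 2 20, R2→Site 1 42, R3→Site 1 108, R4→Site 1 40, R5→Site 2 36. Service 246; fixed 224; total 470.
{Site 1, Site 3}: service 275 + fixed 196 = 471
{Site 1, Site 2, Site 3}: service 246 + fixed 324 = 570
(All 7 nonempty subsets were checked; Site 1 only is lowest.)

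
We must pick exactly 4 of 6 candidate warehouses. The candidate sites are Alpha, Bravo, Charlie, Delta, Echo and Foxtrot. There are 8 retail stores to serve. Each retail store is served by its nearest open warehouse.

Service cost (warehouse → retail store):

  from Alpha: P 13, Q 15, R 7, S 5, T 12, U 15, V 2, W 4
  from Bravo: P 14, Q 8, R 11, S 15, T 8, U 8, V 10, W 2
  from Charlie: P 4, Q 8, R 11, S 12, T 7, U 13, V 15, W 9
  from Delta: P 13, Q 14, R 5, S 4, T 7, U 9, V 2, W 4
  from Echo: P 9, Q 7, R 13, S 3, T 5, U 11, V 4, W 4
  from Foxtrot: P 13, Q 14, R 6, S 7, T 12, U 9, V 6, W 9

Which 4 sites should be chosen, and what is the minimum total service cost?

Choose Bravo, Charlie, Delta and Echo; total service cost 36.

With exactly 4 open, each retail store uses its cheapest among the chosen.
{Bravo, Charlie, Delta, Echo}: P→Charlie 4, Q→Echo 7, R→Delta 5, S→Echo 3, T→Echo 5, U→Bravo 8, V→Delta 2, W→Bravo 2. Service cost 36.
{Alpha, Bravo, Charlie, Echo}: service cost 38
{Alpha, Charlie, Delta, Echo}: service cost 39
Among all 15 size-4 choices, {Bravo, Charlie, Delta, Echo} is lowest.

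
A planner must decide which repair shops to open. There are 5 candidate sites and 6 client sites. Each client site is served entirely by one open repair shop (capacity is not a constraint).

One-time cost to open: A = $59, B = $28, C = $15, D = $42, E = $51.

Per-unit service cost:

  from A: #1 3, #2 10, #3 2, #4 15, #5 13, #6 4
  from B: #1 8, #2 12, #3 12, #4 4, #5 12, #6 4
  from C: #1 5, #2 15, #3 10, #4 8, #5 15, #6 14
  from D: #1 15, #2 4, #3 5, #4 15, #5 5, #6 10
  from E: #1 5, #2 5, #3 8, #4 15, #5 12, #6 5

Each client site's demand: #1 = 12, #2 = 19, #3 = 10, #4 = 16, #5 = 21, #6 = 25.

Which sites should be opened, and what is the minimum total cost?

For any fixed open set, each client site goes to its cheapest open site; total = fixed + service.
{A, B, D}: #1→A 3·12=36, #2→D 4·19=76, #3→A 2·10=20, #4→B 4·16=64, #5→D 5·21=105, #6→A 4·25=100. Service 401; fixed 129; total 530.
{B, C, D}: service 455 + fixed 85 = 540
{A, B, C, D}: #1→A 3·12=36, #2→D 4·19=76, #3→A 2·10=20, #4→B 4·16=64, #5→D 5·21=105, #6→A 4·25=100. Service 401; fixed 144; total 545.
{A, B, C, D, E}: #1→A 3·12=36, #2→D 4·19=76, #3→A 2·10=20, #4→B 4·16=64, #5→D 5·21=105, #6→A 4·25=100. Service 401; fixed 195; total 596.
No other subset beats 530.

Open A, B and D; minimum total cost 530.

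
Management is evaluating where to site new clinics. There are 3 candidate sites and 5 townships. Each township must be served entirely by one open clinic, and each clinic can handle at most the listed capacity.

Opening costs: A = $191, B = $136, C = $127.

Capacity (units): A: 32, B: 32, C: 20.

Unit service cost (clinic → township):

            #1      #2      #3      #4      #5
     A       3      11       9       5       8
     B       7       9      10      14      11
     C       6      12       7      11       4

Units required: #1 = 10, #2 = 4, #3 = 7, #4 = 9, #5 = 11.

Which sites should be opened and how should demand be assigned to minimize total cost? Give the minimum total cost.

Open {A, C}: #1→A 3·10=30, #2→A 11·4=44, #3→C 7·7=49, #4→A 5·9=45, #5→C 4·11=44.
Loads: A carries 23/32, C carries 18/20. Service 212; fixed 318; total 530.
Next best feasible plan costs 544.

Minimum total cost: 530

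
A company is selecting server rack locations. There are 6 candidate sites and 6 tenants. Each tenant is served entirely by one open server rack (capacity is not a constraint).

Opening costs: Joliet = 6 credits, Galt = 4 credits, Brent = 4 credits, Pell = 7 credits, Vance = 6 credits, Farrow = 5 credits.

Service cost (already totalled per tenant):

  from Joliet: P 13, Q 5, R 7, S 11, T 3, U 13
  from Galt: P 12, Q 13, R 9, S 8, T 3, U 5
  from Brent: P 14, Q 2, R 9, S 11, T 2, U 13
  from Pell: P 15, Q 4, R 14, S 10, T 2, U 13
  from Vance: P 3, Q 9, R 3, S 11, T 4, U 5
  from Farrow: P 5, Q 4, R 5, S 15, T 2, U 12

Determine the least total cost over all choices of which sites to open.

Minimum total cost: 36

For any fixed open set, each tenant goes to its cheapest open site; total = fixed + service.
{Brent, Vance}: P→Vance 3, Q→Brent 2, R→Vance 3, S→Brent 11, T→Brent 2, U→Vance 5. Service 26; fixed 10; total 36.
{Galt, Brent, Vance}: service 23 + fixed 14 = 37
{Galt, Farrow}: service 29 + fixed 9 = 38
{Joliet, Galt, Brent, Pell, Vance, Farrow}: P→Vance 3, Q→Brent 2, R→Vance 3, S→Galt 8, T→Brent 2, U→Galt 5. Service 23; fixed 32; total 55.
No other subset beats 36.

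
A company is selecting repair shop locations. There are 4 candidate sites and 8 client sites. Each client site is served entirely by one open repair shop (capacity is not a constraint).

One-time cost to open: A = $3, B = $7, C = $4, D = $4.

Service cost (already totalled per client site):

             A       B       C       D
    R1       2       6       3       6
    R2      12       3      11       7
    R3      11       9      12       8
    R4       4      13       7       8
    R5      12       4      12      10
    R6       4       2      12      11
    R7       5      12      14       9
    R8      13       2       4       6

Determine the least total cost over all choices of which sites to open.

For any fixed open set, each client site goes to its cheapest open site; total = fixed + service.
{A, B}: R1→A 2, R2→B 3, R3→B 9, R4→A 4, R5→B 4, R6→B 2, R7→A 5, R8→B 2. Service 31; fixed 10; total 41.
{A, B, D}: service 30 + fixed 14 = 44
{A, B, C}: R1→A 2, R2→B 3, R3→B 9, R4→A 4, R5→B 4, R6→B 2, R7→A 5, R8→B 2. Service 31; fixed 14; total 45.
{A, B, C, D}: R1→A 2, R2→B 3, R3→D 8, R4→A 4, R5→B 4, R6→B 2, R7→A 5, R8→B 2. Service 30; fixed 18; total 48.
No other subset beats 41.

Minimum total cost: 41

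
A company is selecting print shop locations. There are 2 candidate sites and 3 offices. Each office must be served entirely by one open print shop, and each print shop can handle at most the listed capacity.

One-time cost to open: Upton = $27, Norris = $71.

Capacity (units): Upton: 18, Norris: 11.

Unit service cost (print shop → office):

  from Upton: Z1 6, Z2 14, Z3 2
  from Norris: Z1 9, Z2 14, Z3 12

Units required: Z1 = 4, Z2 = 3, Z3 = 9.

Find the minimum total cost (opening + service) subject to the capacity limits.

Minimum total cost: 111

Open {Upton}: Z1→Upton 6·4=24, Z2→Upton 14·3=42, Z3→Upton 2·9=18.
Loads: Upton carries 16/18. Service 84; fixed 27; total 111.
Next best feasible plan costs 182.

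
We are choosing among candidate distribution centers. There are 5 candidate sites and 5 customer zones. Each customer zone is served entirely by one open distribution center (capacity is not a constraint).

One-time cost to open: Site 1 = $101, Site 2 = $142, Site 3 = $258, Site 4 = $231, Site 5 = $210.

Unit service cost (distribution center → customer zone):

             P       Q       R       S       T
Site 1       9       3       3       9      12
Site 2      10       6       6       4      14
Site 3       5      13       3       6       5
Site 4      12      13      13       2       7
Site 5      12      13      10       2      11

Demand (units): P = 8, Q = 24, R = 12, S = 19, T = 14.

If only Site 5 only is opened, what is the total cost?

Total cost: 930

Each customer zone is assigned to its cheapest site among the open ones.
{Site 5}: P→Site 5 12·8=96, Q→Site 5 13·24=312, R→Site 5 10·12=120, S→Site 5 2·19=38, T→Site 5 11·14=154. Service 720; fixed 210; total 930.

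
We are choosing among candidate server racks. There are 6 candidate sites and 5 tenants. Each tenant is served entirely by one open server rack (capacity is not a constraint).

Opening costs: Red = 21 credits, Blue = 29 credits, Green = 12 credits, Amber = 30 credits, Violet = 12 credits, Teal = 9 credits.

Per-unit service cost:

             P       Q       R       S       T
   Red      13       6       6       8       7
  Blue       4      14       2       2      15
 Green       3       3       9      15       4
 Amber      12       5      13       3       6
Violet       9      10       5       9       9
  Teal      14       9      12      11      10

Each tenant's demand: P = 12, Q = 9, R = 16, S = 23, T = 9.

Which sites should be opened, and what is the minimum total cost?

Open Blue and Green; minimum total cost 218.

For any fixed open set, each tenant goes to its cheapest open site; total = fixed + service.
{Blue, Green}: P→Green 3·12=36, Q→Green 3·9=27, R→Blue 2·16=32, S→Blue 2·23=46, T→Green 4·9=36. Service 177; fixed 41; total 218.
{Blue, Green, Teal}: service 177 + fixed 50 = 227
{Blue, Green, Violet}: service 177 + fixed 53 = 230
{Red, Blue, Green, Amber, Violet, Teal}: service 177 + fixed 113 = 290
No other subset beats 218.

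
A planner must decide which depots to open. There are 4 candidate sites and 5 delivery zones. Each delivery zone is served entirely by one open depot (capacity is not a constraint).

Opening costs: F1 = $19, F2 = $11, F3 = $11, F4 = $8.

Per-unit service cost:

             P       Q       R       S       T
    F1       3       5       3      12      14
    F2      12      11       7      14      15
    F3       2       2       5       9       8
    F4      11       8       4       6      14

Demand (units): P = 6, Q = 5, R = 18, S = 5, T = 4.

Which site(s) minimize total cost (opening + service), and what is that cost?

Open F3 and F4; minimum total cost 175.

For any fixed open set, each delivery zone goes to its cheapest open site; total = fixed + service.
{F3, F4}: P→F3 2·6=12, Q→F3 2·5=10, R→F4 4·18=72, S→F4 6·5=30, T→F3 8·4=32. Service 156; fixed 19; total 175.
{F1, F3, F4}: service 138 + fixed 38 = 176
{F1, F3}: service 153 + fixed 30 = 183
{F1, F2, F3, F4}: P→F3 2·6=12, Q→F3 2·5=10, R→F1 3·18=54, S→F4 6·5=30, T→F3 8·4=32. Service 138; fixed 49; total 187.
No other subset beats 175.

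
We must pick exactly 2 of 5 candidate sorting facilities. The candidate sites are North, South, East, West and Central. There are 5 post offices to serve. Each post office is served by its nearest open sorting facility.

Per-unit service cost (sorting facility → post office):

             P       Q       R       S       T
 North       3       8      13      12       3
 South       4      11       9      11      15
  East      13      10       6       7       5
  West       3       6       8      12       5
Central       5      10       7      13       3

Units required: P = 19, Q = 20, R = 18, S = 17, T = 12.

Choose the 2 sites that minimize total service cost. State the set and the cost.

Choose East and West; total service cost 464.

With exactly 2 open, each post office uses its cheapest among the chosen.
{East, West}: P→West 3·19=57, Q→West 6·20=120, R→East 6·18=108, S→East 7·17=119, T→East 5·12=60. Service cost 464.
{North, East}: service cost 480
{West, Central}: service cost 543
Among all 10 size-2 choices, {East, West} is lowest.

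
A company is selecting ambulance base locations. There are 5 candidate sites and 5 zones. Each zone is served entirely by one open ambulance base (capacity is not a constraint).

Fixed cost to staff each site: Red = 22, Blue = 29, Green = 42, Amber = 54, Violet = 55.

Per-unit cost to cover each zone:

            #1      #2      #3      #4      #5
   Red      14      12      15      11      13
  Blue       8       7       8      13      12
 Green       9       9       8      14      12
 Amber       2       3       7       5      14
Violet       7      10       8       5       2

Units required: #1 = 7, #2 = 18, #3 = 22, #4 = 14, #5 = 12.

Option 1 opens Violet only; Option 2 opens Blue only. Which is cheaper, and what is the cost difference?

Option 1 is cheaper by 159.

Option 1: {Violet}: #1→Violet 7·7=49, #2→Violet 10·18=180, #3→Violet 8·22=176, #4→Violet 5·14=70, #5→Violet 2·12=24. Service 499; fixed 55; total 554.
Option 2: {Blue}: #1→Blue 8·7=56, #2→Blue 7·18=126, #3→Blue 8·22=176, #4→Blue 13·14=182, #5→Blue 12·12=144. Service 684; fixed 29; total 713.
Difference: |554 − 713| = 159.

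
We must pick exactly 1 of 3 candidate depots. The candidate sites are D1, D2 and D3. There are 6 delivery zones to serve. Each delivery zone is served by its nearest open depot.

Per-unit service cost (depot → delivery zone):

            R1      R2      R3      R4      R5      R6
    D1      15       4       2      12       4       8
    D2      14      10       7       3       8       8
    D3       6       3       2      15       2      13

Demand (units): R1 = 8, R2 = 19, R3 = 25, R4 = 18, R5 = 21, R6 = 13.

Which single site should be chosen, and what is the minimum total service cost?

With exactly 1 open, each delivery zone uses its cheapest among the chosen.
{D3}: R1→D3 6·8=48, R2→D3 3·19=57, R3→D3 2·25=50, R4→D3 15·18=270, R5→D3 2·21=42, R6→D3 13·13=169. Service cost 636.
{D1}: service cost 650
{D2}: service cost 803
Among all 3 size-1 choices, {D3} is lowest.

Choose D3 only; total service cost 636.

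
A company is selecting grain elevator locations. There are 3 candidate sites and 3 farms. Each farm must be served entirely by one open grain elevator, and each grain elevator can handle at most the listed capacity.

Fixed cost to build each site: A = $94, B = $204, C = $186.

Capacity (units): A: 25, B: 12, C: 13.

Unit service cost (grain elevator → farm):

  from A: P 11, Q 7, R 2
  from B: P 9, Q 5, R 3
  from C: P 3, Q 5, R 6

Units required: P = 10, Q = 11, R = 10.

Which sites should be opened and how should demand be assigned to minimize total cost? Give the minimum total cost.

Minimum total cost: 407

Open {A, C}: P→C 3·10=30, Q→A 7·11=77, R→A 2·10=20.
Loads: A carries 21/25, C carries 10/13. Service 127; fixed 280; total 407.
Next best feasible plan costs 465.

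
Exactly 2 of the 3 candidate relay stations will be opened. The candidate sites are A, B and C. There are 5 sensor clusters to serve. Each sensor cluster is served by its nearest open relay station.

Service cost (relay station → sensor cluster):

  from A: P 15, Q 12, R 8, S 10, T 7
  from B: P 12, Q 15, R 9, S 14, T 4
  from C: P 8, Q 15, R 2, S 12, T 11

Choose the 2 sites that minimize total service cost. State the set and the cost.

With exactly 2 open, each sensor cluster uses its cheapest among the chosen.
{A, C}: P→C 8, Q→A 12, R→C 2, S→A 10, T→A 7. Service cost 39.
{B, C}: service cost 41
{A, B}: service cost 46
Among all 3 size-2 choices, {A, C} is lowest.

Choose A and C; total service cost 39.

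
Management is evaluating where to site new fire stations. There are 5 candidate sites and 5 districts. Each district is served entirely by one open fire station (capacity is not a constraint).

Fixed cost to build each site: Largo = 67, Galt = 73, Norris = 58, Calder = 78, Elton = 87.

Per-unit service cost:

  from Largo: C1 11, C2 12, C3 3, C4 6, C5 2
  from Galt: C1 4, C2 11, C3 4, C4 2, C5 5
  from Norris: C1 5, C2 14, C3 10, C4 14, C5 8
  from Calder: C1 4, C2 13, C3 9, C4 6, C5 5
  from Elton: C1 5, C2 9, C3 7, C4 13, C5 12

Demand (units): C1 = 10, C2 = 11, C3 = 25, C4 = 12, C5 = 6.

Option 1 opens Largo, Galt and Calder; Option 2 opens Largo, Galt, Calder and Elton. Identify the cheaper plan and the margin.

Option 1: {Largo, Galt, Calder}: C1→Galt 4·10=40, C2→Galt 11·11=121, C3→Largo 3·25=75, C4→Galt 2·12=24, C5→Largo 2·6=12. Service 272; fixed 218; total 490.
Option 2: {Largo, Galt, Calder, Elton}: C1→Galt 4·10=40, C2→Elton 9·11=99, C3→Largo 3·25=75, C4→Galt 2·12=24, C5→Largo 2·6=12. Service 250; fixed 305; total 555.
Difference: |490 − 555| = 65.

Option 1 is cheaper by 65.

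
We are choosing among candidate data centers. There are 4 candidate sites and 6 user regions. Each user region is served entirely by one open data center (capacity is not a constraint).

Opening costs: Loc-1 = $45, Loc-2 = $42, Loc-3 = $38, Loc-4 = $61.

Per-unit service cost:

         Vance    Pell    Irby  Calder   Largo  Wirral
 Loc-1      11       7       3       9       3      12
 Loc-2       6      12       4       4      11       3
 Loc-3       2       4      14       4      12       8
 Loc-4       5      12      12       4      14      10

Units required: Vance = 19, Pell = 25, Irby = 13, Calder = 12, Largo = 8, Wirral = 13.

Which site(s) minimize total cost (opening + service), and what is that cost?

For any fixed open set, each user region goes to its cheapest open site; total = fixed + service.
{Loc-1, Loc-2, Loc-3}: Vance→Loc-3 2·19=38, Pell→Loc-3 4·25=100, Irby→Loc-1 3·13=39, Calder→Loc-2 4·12=48, Largo→Loc-1 3·8=24, Wirral→Loc-2 3·13=39. Service 288; fixed 125; total 413.
{Loc-1, Loc-3}: service 353 + fixed 83 = 436
{Loc-2, Loc-3}: Vance→Loc-3 2·19=38, Pell→Loc-3 4·25=100, Irby→Loc-2 4·13=52, Calder→Loc-2 4·12=48, Largo→Loc-2 11·8=88, Wirral→Loc-2 3·13=39. Service 365; fixed 80; total 445.
{Loc-1, Loc-2, Loc-3, Loc-4}: service 288 + fixed 186 = 474
(All 15 nonempty subsets were checked; Loc-1, Loc-2 and Loc-3 is lowest.)

Open Loc-1, Loc-2 and Loc-3; minimum total cost 413.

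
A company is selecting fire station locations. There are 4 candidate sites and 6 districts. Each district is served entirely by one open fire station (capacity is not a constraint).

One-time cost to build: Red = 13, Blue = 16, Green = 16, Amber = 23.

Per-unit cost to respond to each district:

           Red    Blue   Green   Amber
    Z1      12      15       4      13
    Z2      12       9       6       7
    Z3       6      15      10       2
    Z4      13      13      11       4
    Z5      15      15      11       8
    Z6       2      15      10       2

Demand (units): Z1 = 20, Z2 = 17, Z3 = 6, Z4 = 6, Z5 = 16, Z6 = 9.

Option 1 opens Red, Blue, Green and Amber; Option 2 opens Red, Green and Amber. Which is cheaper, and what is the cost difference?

Option 1: {Red, Blue, Green, Amber}: Z1→Green 4·20=80, Z2→Green 6·17=102, Z3→Amber 2·6=12, Z4→Amber 4·6=24, Z5→Amber 8·16=128, Z6→Red 2·9=18. Service 364; fixed 68; total 432.
Option 2: {Red, Green, Amber}: Z1→Green 4·20=80, Z2→Green 6·17=102, Z3→Amber 2·6=12, Z4→Amber 4·6=24, Z5→Amber 8·16=128, Z6→Red 2·9=18. Service 364; fixed 52; total 416.
Difference: |432 − 416| = 16.

Option 2 is cheaper by 16.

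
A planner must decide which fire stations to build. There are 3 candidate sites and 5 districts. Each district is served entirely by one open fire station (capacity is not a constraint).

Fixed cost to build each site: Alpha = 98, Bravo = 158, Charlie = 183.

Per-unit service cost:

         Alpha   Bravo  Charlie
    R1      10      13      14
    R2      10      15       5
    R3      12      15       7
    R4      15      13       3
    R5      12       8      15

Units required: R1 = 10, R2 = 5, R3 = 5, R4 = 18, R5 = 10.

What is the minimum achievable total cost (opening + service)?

For any fixed open set, each district goes to its cheapest open site; total = fixed + service.
{Charlie}: R1→Charlie 14·10=140, R2→Charlie 5·5=25, R3→Charlie 7·5=35, R4→Charlie 3·18=54, R5→Charlie 15·10=150. Service 404; fixed 183; total 587.
{Alpha, Charlie}: service 334 + fixed 281 = 615
{Bravo, Charlie}: service 324 + fixed 341 = 665
{Alpha, Bravo, Charlie}: R1→Alpha 10·10=100, R2→Charlie 5·5=25, R3→Charlie 7·5=35, R4→Charlie 3·18=54, R5→Bravo 8·10=80. Service 294; fixed 439; total 733.
No other subset beats 587.

Minimum total cost: 587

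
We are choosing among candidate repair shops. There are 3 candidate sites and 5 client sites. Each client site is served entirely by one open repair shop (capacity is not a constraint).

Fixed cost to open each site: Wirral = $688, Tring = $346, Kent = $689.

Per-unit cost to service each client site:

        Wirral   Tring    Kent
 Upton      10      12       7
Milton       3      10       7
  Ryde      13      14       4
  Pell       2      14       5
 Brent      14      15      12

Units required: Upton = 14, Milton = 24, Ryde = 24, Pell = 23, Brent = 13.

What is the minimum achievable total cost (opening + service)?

Minimum total cost: 1322

For any fixed open set, each client site goes to its cheapest open site; total = fixed + service.
{Kent}: Upton→Kent 7·14=98, Milton→Kent 7·24=168, Ryde→Kent 4·24=96, Pell→Kent 5·23=115, Brent→Kent 12·13=156. Service 633; fixed 689; total 1322.
{Wirral}: service 752 + fixed 688 = 1440
{Tring}: Upton→Tring 12·14=168, Milton→Tring 10·24=240, Ryde→Tring 14·24=336, Pell→Tring 14·23=322, Brent→Tring 15·13=195. Service 1261; fixed 346; total 1607.
{Wirral, Tring, Kent}: service 468 + fixed 1723 = 2191
(All 7 nonempty subsets were checked; Kent only is lowest.)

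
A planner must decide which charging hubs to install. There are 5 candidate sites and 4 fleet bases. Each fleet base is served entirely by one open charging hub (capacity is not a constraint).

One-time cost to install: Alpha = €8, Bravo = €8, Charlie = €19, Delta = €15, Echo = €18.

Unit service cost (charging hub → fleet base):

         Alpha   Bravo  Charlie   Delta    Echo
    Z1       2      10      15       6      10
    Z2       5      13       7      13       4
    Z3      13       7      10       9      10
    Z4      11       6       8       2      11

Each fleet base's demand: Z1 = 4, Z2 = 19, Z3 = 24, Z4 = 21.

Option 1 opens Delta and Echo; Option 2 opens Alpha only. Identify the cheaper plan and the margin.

Option 1: {Delta, Echo}: Z1→Delta 6·4=24, Z2→Echo 4·19=76, Z3→Delta 9·24=216, Z4→Delta 2·21=42. Service 358; fixed 33; total 391.
Option 2: {Alpha}: Z1→Alpha 2·4=8, Z2→Alpha 5·19=95, Z3→Alpha 13·24=312, Z4→Alpha 11·21=231. Service 646; fixed 8; total 654.
Difference: |391 − 654| = 263.

Option 1 is cheaper by 263.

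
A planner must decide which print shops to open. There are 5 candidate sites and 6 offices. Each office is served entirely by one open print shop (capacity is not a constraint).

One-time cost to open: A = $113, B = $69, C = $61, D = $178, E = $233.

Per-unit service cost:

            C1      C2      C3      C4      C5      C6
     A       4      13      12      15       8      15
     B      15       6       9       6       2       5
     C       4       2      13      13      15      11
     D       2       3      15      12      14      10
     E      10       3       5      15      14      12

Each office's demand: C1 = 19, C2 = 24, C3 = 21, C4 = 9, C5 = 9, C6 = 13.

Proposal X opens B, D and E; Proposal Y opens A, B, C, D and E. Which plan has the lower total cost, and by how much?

Proposal X is cheaper by 150.

Proposal X: {B, D, E}: C1→D 2·19=38, C2→D 3·24=72, C3→E 5·21=105, C4→B 6·9=54, C5→B 2·9=18, C6→B 5·13=65. Service 352; fixed 480; total 832.
Proposal Y: {A, B, C, D, E}: C1→D 2·19=38, C2→C 2·24=48, C3→E 5·21=105, C4→B 6·9=54, C5→B 2·9=18, C6→B 5·13=65. Service 328; fixed 654; total 982.
Difference: |832 − 982| = 150.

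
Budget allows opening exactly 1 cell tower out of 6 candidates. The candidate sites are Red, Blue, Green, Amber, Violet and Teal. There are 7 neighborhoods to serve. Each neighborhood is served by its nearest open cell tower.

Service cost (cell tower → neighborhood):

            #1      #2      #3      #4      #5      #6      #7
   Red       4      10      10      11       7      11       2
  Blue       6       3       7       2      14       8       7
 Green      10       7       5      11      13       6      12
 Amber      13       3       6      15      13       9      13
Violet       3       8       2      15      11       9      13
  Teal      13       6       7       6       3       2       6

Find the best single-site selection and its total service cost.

Choose Teal only; total service cost 43.

With exactly 1 open, each neighborhood uses its cheapest among the chosen.
{Teal}: #1→Teal 13, #2→Teal 6, #3→Teal 7, #4→Teal 6, #5→Teal 3, #6→Teal 2, #7→Teal 6. Service cost 43.
{Blue}: service cost 47
{Red}: service cost 55
Among all 6 size-1 choices, {Teal} is lowest.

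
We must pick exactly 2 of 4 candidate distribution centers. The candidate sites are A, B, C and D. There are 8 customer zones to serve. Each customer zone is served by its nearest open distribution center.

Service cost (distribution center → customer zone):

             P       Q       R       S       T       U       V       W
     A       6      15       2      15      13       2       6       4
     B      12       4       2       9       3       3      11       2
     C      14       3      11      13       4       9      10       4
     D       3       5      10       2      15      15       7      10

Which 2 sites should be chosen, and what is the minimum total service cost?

With exactly 2 open, each customer zone uses its cheapest among the chosen.
{B, D}: P→D 3, Q→B 4, R→B 2, S→D 2, T→B 3, U→B 3, V→D 7, W→B 2. Service cost 26.
{A, B}: service cost 34
{A, D}: service cost 37
Among all 6 size-2 choices, {B, D} is lowest.

Choose B and D; total service cost 26.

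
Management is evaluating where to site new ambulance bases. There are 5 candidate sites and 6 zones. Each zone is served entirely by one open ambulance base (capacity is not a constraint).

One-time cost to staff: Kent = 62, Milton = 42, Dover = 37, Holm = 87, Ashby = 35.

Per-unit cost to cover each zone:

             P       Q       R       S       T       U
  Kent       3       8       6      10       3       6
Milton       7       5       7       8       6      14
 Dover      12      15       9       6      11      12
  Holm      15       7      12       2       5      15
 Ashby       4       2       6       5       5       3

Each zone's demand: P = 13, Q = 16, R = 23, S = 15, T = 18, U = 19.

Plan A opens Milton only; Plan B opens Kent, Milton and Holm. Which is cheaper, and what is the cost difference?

Plan A: {Milton}: P→Milton 7·13=91, Q→Milton 5·16=80, R→Milton 7·23=161, S→Milton 8·15=120, T→Milton 6·18=108, U→Milton 14·19=266. Service 826; fixed 42; total 868.
Plan B: {Kent, Milton, Holm}: P→Kent 3·13=39, Q→Milton 5·16=80, R→Kent 6·23=138, S→Holm 2·15=30, T→Kent 3·18=54, U→Kent 6·19=114. Service 455; fixed 191; total 646.
Difference: |868 − 646| = 222.

Plan B is cheaper by 222.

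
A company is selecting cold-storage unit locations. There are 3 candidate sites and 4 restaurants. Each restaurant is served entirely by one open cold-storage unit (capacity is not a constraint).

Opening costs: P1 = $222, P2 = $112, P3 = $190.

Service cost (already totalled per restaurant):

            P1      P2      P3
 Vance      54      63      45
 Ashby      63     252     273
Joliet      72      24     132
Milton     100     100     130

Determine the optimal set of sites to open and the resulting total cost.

Open P1 only; minimum total cost 511.

For any fixed open set, each restaurant goes to its cheapest open site; total = fixed + service.
{P1}: Vance→P1 54, Ashby→P1 63, Joliet→P1 72, Milton→P1 100. Service 289; fixed 222; total 511.
{P2}: service 439 + fixed 112 = 551
{P1, P2}: Vance→P1 54, Ashby→P1 63, Joliet→P2 24, Milton→P1 100. Service 241; fixed 334; total 575.
{P1, P2, P3}: Vance→P3 45, Ashby→P1 63, Joliet→P2 24, Milton→P1 100. Service 232; fixed 524; total 756.
(All 7 nonempty subsets were checked; P1 only is lowest.)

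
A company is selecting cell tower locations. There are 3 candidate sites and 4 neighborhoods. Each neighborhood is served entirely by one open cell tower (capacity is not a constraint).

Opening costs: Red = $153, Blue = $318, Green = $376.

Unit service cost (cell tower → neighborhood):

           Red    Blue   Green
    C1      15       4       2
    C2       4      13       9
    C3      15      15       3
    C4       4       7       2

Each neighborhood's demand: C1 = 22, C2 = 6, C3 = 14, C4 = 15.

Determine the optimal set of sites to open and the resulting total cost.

For any fixed open set, each neighborhood goes to its cheapest open site; total = fixed + service.
{Green}: C1→Green 2·22=44, C2→Green 9·6=54, C3→Green 3·14=42, C4→Green 2·15=30. Service 170; fixed 376; total 546.
{Red, Green}: service 140 + fixed 529 = 669
{Red}: C1→Red 15·22=330, C2→Red 4·6=24, C3→Red 15·14=210, C4→Red 4·15=60. Service 624; fixed 153; total 777.
{Red, Blue, Green}: C1→Green 2·22=44, C2→Red 4·6=24, C3→Green 3·14=42, C4→Green 2·15=30. Service 140; fixed 847; total 987.
(All 7 nonempty subsets were checked; Green only is lowest.)

Open Green only; minimum total cost 546.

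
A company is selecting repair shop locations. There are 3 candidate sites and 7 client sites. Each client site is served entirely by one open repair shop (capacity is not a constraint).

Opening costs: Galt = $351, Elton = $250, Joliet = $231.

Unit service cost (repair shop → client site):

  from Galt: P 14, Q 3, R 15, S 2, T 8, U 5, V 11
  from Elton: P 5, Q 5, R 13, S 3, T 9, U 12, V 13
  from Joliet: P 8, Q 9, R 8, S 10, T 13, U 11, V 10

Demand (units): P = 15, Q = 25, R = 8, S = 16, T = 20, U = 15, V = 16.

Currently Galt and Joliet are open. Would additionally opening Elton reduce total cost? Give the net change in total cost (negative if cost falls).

Current service cost with {Galt, Joliet}: 686.
Adding Elton: each client site re-picks its cheapest; new service cost 641, saving 45.
Extra fixed cost: 250. Net change = 250 − 45 = 205.
(Totals: 1268 → 1473.)

No — net change +205 (cost rises by 205).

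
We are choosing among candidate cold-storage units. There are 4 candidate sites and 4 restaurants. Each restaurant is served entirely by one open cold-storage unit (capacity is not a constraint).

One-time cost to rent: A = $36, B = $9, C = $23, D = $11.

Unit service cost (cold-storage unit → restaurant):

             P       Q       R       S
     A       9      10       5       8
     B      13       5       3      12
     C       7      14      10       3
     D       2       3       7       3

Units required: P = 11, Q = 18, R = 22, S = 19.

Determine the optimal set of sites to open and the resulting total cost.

Open B and D; minimum total cost 219.

For any fixed open set, each restaurant goes to its cheapest open site; total = fixed + service.
{B, D}: P→D 2·11=22, Q→D 3·18=54, R→B 3·22=66, S→D 3·19=57. Service 199; fixed 20; total 219.
{B, C, D}: service 199 + fixed 43 = 242
{A, B, D}: P→D 2·11=22, Q→D 3·18=54, R→B 3·22=66, S→D 3·19=57. Service 199; fixed 56; total 255.
{A, B, C, D}: P→D 2·11=22, Q→D 3·18=54, R→B 3·22=66, S→C 3·19=57. Service 199; fixed 79; total 278.
(All 15 nonempty subsets were checked; B and D is lowest.)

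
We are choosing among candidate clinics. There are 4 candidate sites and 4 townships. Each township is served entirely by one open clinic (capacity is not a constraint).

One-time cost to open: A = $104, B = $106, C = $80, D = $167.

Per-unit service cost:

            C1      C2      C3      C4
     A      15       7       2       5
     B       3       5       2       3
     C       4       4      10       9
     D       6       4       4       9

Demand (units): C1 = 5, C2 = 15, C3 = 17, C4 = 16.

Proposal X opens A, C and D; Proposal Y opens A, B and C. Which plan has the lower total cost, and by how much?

Proposal X: {A, C, D}: C1→C 4·5=20, C2→C 4·15=60, C3→A 2·17=34, C4→A 5·16=80. Service 194; fixed 351; total 545.
Proposal Y: {A, B, C}: C1→B 3·5=15, C2→C 4·15=60, C3→A 2·17=34, C4→B 3·16=48. Service 157; fixed 290; total 447.
Difference: |545 − 447| = 98.

Proposal Y is cheaper by 98.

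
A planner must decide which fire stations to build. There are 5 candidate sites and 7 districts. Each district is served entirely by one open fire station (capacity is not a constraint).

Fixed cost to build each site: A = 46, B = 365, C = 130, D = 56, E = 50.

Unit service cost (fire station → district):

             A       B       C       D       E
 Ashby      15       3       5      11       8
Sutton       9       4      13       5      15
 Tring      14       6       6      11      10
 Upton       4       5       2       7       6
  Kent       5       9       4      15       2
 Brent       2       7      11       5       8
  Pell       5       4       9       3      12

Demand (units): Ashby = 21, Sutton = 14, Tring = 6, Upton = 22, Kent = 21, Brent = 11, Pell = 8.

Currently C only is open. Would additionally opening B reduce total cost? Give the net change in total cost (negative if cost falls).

No — net change +113 (cost rises by 113).

Current service cost with {C}: 644.
Adding B: each district re-picks its cheapest; new service cost 392, saving 252.
Extra fixed cost: 365. Net change = 365 − 252 = 113.
(Totals: 774 → 887.)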